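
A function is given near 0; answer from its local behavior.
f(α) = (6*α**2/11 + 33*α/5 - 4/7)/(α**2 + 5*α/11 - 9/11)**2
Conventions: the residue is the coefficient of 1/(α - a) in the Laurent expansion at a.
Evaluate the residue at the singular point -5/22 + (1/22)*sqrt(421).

The residue is (46915/1240687)*sqrt(421).

The factor α**2 + 5*α/11 - 9/11 splits as (α - a)(α - a') with a = -5/22 + (1/22)*sqrt(421), a' = -5/22 - (1/22)*sqrt(421). At the order-2 pole a set g(α) = (α - a)^2*f(α) = [6*α**2/11 + 33*α/5 - 4/7] / (α - a')^2.
Order-2 pole: residue = g'(a); g'(-5/22 + (1/22)*sqrt(421)) = (46915/1240687)*sqrt(421), so the residue is (46915/1240687)*sqrt(421).


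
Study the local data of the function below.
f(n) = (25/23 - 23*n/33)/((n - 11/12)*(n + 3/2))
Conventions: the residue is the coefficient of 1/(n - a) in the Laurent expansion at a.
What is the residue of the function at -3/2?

The residue is -6474/7337.

At the order-1 pole -3/2 set g(n) = (n - (-3/2))*f(n) = (25/23 - 23*n/33)/(n - 11/12).
Simple pole: residue = g(a) at a = -3/2, which is -6474/7337.


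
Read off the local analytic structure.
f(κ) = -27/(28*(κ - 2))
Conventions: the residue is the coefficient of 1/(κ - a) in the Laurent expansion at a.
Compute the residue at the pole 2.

At the order-1 pole 2 set g(κ) = (κ - (2))*f(κ) = -27/28.
Simple pole: residue = g(a) at a = 2, which is -27/28.

The residue is -27/28.


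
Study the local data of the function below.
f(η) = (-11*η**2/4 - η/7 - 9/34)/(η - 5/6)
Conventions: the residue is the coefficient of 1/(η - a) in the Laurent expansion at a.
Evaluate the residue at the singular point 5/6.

At the order-1 pole 5/6 set g(η) = (η - (5/6))*f(η) = -11*η**2/4 - η/7 - 9/34.
Simple pole: residue = g(a) at a = 5/6, which is -39301/17136.

The residue is -39301/17136.


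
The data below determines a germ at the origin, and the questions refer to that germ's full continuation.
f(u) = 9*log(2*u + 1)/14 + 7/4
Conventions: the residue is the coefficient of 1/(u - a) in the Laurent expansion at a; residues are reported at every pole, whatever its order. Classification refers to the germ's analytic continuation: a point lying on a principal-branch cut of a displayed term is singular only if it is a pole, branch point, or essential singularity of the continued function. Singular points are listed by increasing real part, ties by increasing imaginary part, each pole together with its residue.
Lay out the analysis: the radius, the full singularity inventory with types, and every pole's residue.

Branch term (9/14)*log(1 - u/(-1/2)): its argument vanishes at u = -1/2, a logarithmic branch point, modulus 1/2.
The radius of convergence is the smallest modulus among the singular points: 1/2.

Radius of convergence at 0: 1/2.
At -1/2: a logarithmic branch point.


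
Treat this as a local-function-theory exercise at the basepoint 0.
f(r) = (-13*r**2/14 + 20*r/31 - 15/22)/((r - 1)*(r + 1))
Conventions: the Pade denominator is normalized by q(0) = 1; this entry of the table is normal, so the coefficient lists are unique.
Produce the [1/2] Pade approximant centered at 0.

The Pade approximant has numerator coefficients [15/22, -4281065/3440566]; denominator coefficients [1, -48763/55493, -6202368/1942255].

Taylor coefficients needed (expand at 0): a_0 = 15/22, a_1 = -20/31, a_2 = 124/77, a_3 = -20/31.
Write the denominator as Q(r) = 1 + q1*r + q2*r^2. Requiring Q*f - P = O(r^4) with deg P <= 1 kills the coefficients of r^2..r^3 in Q*f:
  r^2: a_2 + q1*a_1 + q2*a_0 = 0, i.e. 124/77 + (-20/31)*q1 + (15/22)*q2 = 0.
  r^3: a_3 + q1*a_2 + q2*a_1 = 0, i.e. -20/31 + (124/77)*q1 + (-20/31)*q2 = 0.
Solving this linear system: q1 = -48763/55493, q2 = -6202368/1942255.
The numerator is Q*f truncated at degree 1: P0 = a_0 = 15/22; P1 = a_1 + q1*a_0 = -4281065/3440566.


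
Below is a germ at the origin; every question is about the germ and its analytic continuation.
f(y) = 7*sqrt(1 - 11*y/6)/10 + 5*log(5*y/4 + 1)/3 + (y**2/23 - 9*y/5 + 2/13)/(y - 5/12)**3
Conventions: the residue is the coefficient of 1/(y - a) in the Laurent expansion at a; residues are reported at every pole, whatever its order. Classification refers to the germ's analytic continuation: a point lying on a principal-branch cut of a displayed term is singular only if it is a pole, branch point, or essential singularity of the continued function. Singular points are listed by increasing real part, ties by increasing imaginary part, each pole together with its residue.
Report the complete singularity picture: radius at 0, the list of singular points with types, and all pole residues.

Denominator factor (y - 5/12)^3: pole of order 3 at 5/12, modulus 5/12.
Branch term (7/10)*sqrt(1 - y/(6/11)): its argument vanishes at y = 6/11, a square-root branch point, modulus 6/11.
Branch term (5/3)*log(1 - y/(-4/5)): its argument vanishes at y = -4/5, a logarithmic branch point, modulus 4/5.
The radius of convergence is the smallest modulus among the singular points: 5/12.
The branch terms are analytic at 5/12 and contribute nothing to the residue; only the rational part matters.
At the order-3 pole 5/12 set g(y) = (y - (5/12))^3*(rational part) = y**2/23 - 9*y/5 + 2/13.
Order-3 pole: residue = g''(a)/2; g''(5/12) = 2/23, so the residue is 1/23.
List the singular points by increasing real part (a conjugate pair: the negative imaginary part first).

Radius of convergence at 0: 5/12.
At -4/5: a logarithmic branch point.
At 5/12: a pole of order 3; residue 1/23.
At 6/11: an algebraic (square-root) branch point.


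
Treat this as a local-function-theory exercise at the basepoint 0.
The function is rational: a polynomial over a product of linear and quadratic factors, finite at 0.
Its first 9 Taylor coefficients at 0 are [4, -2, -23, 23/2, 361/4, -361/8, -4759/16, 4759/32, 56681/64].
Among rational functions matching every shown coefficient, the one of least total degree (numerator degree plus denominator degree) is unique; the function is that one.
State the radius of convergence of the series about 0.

No rational of total degree below 7 reproduces all 9 coefficients; solving the [0/7] Pade equations on them gives f(δ) = 1/((δ + 2)*(δ**2 + 1/2)**3), whose expansion matches every shown term.
Denominator factor (δ + 2): pole of order 1 at -2, modulus 2.
Denominator factor (δ**2 + 1/2)^3: discriminant -2, complex-conjugate roots ((1/2)*sqrt(2))*i and -((1/2)*sqrt(2))*i; poles of order 3, moduli (1/2)*sqrt(2) and (1/2)*sqrt(2).
The radius of convergence is the smallest modulus among the singular points: (1/2)*sqrt(2).

The radius of convergence is (1/2)*sqrt(2).


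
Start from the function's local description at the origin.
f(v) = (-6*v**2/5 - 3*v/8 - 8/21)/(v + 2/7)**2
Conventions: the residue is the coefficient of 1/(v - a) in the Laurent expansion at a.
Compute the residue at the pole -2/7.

The residue is 87/280.

At the order-2 pole -2/7 set g(v) = (v - (-2/7))^2*f(v) = -6*v**2/5 - 3*v/8 - 8/21.
Order-2 pole: residue = g'(a); g'(-2/7) = 87/280, so the residue is 87/280.


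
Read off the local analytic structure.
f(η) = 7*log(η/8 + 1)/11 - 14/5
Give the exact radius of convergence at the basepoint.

The radius of convergence is 8.

Branch term (7/11)*log(1 - η/(-8)): its argument vanishes at η = -8, a logarithmic branch point, modulus 8.
The radius of convergence is the smallest modulus among the singular points: 8.


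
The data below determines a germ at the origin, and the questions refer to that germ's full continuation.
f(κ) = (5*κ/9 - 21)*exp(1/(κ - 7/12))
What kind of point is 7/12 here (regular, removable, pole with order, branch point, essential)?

The point is an essential singularity.

The exponent 1/(κ - (7/12)) has a pole at 7/12, so exp(1/(κ - (7/12))) takes every nonzero value near it: an essential singularity (not a pole of any order).


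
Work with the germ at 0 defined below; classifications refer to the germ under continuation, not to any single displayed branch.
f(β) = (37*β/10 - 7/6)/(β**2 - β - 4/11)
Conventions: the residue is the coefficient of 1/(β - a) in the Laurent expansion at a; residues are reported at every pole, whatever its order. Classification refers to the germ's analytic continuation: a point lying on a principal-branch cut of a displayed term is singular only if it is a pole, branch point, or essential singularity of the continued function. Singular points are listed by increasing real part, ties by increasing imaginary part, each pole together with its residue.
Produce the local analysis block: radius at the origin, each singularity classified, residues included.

Radius of convergence at 0: -1/2 + (3/22)*sqrt(33).
At 1/2 - (3/22)*sqrt(33): a pole of order 1; residue 37/20 - (41/540)*sqrt(33).
At 1/2 + (3/22)*sqrt(33): a pole of order 1; residue 37/20 + (41/540)*sqrt(33).

Denominator factor (β**2 - β - 4/11): discriminant 27/11, real irrational roots 1/2 + (3/22)*sqrt(33) and 1/2 - (3/22)*sqrt(33); poles of order 1, moduli 1/2 + (3/22)*sqrt(33) and -1/2 + (3/22)*sqrt(33).
The radius of convergence is the smallest modulus among the singular points: -1/2 + (3/22)*sqrt(33).
The factor β**2 - β - 4/11 splits as (β - a)(β - a') with a = 1/2 - (3/22)*sqrt(33), a' = 1/2 + (3/22)*sqrt(33). At the order-1 pole a set g(β) = (β - a)*f(β) = [37*β/10 - 7/6] / (β - a').
Simple pole: residue = g(a) at a = 1/2 - (3/22)*sqrt(33), which is 37/20 - (41/540)*sqrt(33).
The factor β**2 - β - 4/11 splits as (β - a)(β - a') with a = 1/2 + (3/22)*sqrt(33), a' = 1/2 - (3/22)*sqrt(33). At the order-1 pole a set g(β) = (β - a)*f(β) = [37*β/10 - 7/6] / (β - a').
Simple pole: residue = g(a) at a = 1/2 + (3/22)*sqrt(33), which is 37/20 + (41/540)*sqrt(33).
List the singular points by increasing real part (a conjugate pair: the negative imaginary part first).


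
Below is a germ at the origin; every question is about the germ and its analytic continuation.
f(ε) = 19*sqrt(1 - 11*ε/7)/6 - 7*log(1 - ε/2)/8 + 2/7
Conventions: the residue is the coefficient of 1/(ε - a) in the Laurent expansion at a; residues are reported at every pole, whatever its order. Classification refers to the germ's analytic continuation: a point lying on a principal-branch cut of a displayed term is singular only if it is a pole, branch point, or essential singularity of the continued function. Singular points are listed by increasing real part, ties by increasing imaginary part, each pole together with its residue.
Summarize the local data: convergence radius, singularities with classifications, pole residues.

Radius of convergence at 0: 7/11.
At 7/11: an algebraic (square-root) branch point.
At 2: a logarithmic branch point.

Branch term (19/6)*sqrt(1 - ε/(7/11)): its argument vanishes at ε = 7/11, a square-root branch point, modulus 7/11.
Branch term (-7/8)*log(1 - ε/(2)): its argument vanishes at ε = 2, a logarithmic branch point, modulus 2.
The radius of convergence is the smallest modulus among the singular points: 7/11.
List the singular points by increasing real part (a conjugate pair: the negative imaginary part first).


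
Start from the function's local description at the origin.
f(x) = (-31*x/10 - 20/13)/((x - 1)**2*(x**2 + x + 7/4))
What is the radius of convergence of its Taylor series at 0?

The radius of convergence is 1.

Denominator factor (x - 1)^2: pole of order 2 at 1, modulus 1.
Denominator factor (x**2 + x + 7/4): discriminant -6, complex-conjugate roots (-1/2) + ((1/2)*sqrt(6))*i and (-1/2) - ((1/2)*sqrt(6))*i; poles of order 1, moduli (1/2)*sqrt(7) and (1/2)*sqrt(7).
The radius of convergence is the smallest modulus among the singular points: 1.


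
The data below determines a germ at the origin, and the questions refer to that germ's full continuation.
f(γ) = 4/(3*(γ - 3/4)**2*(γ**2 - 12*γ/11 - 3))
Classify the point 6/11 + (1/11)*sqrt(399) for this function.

The point is a pole of order 1.

The denominator factor γ**2 - 12*γ/11 - 3 vanishes at 6/11 + (1/11)*sqrt(399) and appears to the power 1; the numerator there equals 4/3, nonzero, and no other factor vanishes.
Hence a pole whose order is the multiplicity, 1.


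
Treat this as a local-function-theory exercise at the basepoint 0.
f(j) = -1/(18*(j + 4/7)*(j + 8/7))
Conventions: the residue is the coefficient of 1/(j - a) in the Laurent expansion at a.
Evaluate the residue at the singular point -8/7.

At the order-1 pole -8/7 set g(j) = (j - (-8/7))*f(j) = -1/(18*(j + 4/7)).
Simple pole: residue = g(a) at a = -8/7, which is 7/72.

The residue is 7/72.


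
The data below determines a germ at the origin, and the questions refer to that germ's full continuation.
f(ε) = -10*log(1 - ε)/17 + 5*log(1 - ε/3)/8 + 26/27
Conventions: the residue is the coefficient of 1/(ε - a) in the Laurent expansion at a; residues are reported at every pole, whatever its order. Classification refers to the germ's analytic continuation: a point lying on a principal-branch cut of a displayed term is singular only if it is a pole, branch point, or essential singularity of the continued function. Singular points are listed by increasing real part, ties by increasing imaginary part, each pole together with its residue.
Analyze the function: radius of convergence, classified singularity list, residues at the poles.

Branch term (-10/17)*log(1 - ε/(1)): its argument vanishes at ε = 1, a logarithmic branch point, modulus 1.
Branch term (5/8)*log(1 - ε/(3)): its argument vanishes at ε = 3, a logarithmic branch point, modulus 3.
The radius of convergence is the smallest modulus among the singular points: 1.
List the singular points by increasing real part (a conjugate pair: the negative imaginary part first).

Radius of convergence at 0: 1.
At 1: a logarithmic branch point.
At 3: a logarithmic branch point.


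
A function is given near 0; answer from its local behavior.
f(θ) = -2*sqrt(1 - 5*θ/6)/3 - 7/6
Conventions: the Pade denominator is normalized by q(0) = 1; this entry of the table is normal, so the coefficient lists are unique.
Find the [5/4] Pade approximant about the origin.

The Pade approximant has numerator coefficients [-11/6, 10/3, -7175/3456, 10625/20736, -3125/73728, 3125/5971968]; denominator coefficients [1, -5/3, 175/192, -625/3456, 3125/331776].

Taylor coefficients needed (expand at 0): a_0 = -11/6, a_1 = 5/18, a_2 = 25/432, a_3 = 125/5184, a_4 = 3125/248832, a_5 = 21875/2985984, a_6 = 109375/23887872, a_7 = 859375/286654464, a_8 = 55859375/27518828544, a_9 = 1396484375/990677827584.
Write the denominator as Q(θ) = 1 + q1*θ + q2*θ^2 + q3*θ^3 + q4*θ^4. Requiring Q*f - P = O(θ^10) with deg P <= 5 kills the coefficients of θ^6..θ^9 in Q*f:
  θ^6: a_6 + q1*a_5 + q2*a_4 + q3*a_3 + q4*a_2 = 0, i.e. 109375/23887872 + (21875/2985984)*q1 + (3125/248832)*q2 + (125/5184)*q3 + (25/432)*q4 = 0.
  θ^7: a_7 + q1*a_6 + q2*a_5 + q3*a_4 + q4*a_3 = 0, i.e. 859375/286654464 + (109375/23887872)*q1 + (21875/2985984)*q2 + (3125/248832)*q3 + (125/5184)*q4 = 0.
  θ^8: a_8 + q1*a_7 + q2*a_6 + q3*a_5 + q4*a_4 = 0, i.e. 55859375/27518828544 + (859375/286654464)*q1 + (109375/23887872)*q2 + (21875/2985984)*q3 + (3125/248832)*q4 = 0.
  θ^9: a_9 + q1*a_8 + q2*a_7 + q3*a_6 + q4*a_5 = 0, i.e. 1396484375/990677827584 + (55859375/27518828544)*q1 + (859375/286654464)*q2 + (109375/23887872)*q3 + (21875/2985984)*q4 = 0.
Solving this linear system: q1 = -5/3, q2 = 175/192, q3 = -625/3456, q4 = 3125/331776.
The numerator is Q*f truncated at degree 5: P0 = a_0 = -11/6; P1 = a_1 + q1*a_0 = 10/3; P2 = a_2 + q1*a_1 + q2*a_0 = -7175/3456; P3 = a_3 + q1*a_2 + q2*a_1 + q3*a_0 = 10625/20736; P4 = a_4 + q1*a_3 + q2*a_2 + q3*a_1 + q4*a_0 = -3125/73728; P5 = a_5 + q1*a_4 + q2*a_3 + q3*a_2 + q4*a_1 = 3125/5971968.


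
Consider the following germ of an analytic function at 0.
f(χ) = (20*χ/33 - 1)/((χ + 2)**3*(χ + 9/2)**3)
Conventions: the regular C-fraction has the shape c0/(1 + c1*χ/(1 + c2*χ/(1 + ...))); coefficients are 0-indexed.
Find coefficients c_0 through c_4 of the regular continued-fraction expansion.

The regular C-fraction coefficients are [-1/729, 61/22, -46765/36234, 6851317/15404391, -203582170979/629152703028].

Taylor coefficients (expand at 0): a_0 = -1/729, a_1 = 61/16038, a_2 = -2441/433026, a_3 = 144307/23383404, a_4 = -1584287/280600848.
c0 = a_0 = -1/729. Peel one level at a time: if S = 1 + c*χ/S' with S'(0) = 1, then c is the χ-coefficient of S and S' = c*χ/(S - 1).
S_1 = c0/f = 1 + (61/22)*χ + (46765/13068)*χ^2 + ...; c1 = 61/22.
S_2 = c1*χ/(S_1 - 1) = 1 + (-46765/36234)*χ + (3114235/5425218)*χ^2 + ...; c2 = -46765/36234.
S_3 = c2*χ/(S_2 - 1) = 1 + (6851317/15404391)*χ + (36711539029/255087623844)*χ^2 + ...; c3 = 6851317/15404391.
S_4 = c3*χ/(S_3 - 1) = 1 + (-203582170979/629152703028)*χ + ...; c4 = -203582170979/629152703028.


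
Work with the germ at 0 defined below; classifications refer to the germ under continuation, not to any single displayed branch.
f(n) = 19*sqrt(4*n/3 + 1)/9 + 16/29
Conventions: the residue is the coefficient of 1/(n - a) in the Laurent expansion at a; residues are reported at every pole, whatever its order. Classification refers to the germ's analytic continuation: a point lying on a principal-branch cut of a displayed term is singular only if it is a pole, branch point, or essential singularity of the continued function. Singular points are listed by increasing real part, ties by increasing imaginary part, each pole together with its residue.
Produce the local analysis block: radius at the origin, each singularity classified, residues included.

Radius of convergence at 0: 3/4.
At -3/4: an algebraic (square-root) branch point.

Branch term (19/9)*sqrt(1 - n/(-3/4)): its argument vanishes at n = -3/4, a square-root branch point, modulus 3/4.
The radius of convergence is the smallest modulus among the singular points: 3/4.


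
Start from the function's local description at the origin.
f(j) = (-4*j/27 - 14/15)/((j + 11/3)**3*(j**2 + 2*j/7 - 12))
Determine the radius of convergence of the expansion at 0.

Denominator factor (j**2 + 2*j/7 - 12): discriminant 2356/49, real irrational roots -1/7 + (1/7)*sqrt(589) and -1/7 - (1/7)*sqrt(589); poles of order 1, moduli -1/7 + (1/7)*sqrt(589) and 1/7 + (1/7)*sqrt(589).
Denominator factor (j + 11/3)^3: pole of order 3 at -11/3, modulus 11/3.
The radius of convergence is the smallest modulus among the singular points: -1/7 + (1/7)*sqrt(589).

The radius of convergence is -1/7 + (1/7)*sqrt(589).


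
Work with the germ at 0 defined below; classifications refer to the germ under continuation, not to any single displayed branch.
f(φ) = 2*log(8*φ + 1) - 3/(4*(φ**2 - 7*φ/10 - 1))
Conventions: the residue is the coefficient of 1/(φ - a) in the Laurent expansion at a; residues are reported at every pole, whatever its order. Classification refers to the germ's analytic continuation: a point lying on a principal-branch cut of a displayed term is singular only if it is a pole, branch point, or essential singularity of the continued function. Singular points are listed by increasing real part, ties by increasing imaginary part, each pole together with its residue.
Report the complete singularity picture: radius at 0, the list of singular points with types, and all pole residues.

Radius of convergence at 0: 1/8.
At 7/20 - (1/20)*sqrt(449): a pole of order 1; residue (15/898)*sqrt(449).
At -1/8: a logarithmic branch point.
At 7/20 + (1/20)*sqrt(449): a pole of order 1; residue -(15/898)*sqrt(449).

Denominator factor (φ**2 - 7*φ/10 - 1): discriminant 449/100, real irrational roots 7/20 + (1/20)*sqrt(449) and 7/20 - (1/20)*sqrt(449); poles of order 1, moduli 7/20 + (1/20)*sqrt(449) and -7/20 + (1/20)*sqrt(449).
Branch term (2)*log(1 - φ/(-1/8)): its argument vanishes at φ = -1/8, a logarithmic branch point, modulus 1/8.
The radius of convergence is the smallest modulus among the singular points: 1/8.
The branch term is analytic at 7/20 - (1/20)*sqrt(449) and contributes nothing to the residue; only the rational part matters.
The factor φ**2 - 7*φ/10 - 1 splits as (φ - a)(φ - a') with a = 7/20 - (1/20)*sqrt(449), a' = 7/20 + (1/20)*sqrt(449). At the order-1 pole a set g(φ) = (φ - a)*(rational part) = [-3/4] / (φ - a').
Simple pole: residue = g(a) at a = 7/20 - (1/20)*sqrt(449), which is (15/898)*sqrt(449).
The branch term is analytic at 7/20 + (1/20)*sqrt(449) and contributes nothing to the residue; only the rational part matters.
The factor φ**2 - 7*φ/10 - 1 splits as (φ - a)(φ - a') with a = 7/20 + (1/20)*sqrt(449), a' = 7/20 - (1/20)*sqrt(449). At the order-1 pole a set g(φ) = (φ - a)*(rational part) = [-3/4] / (φ - a').
Simple pole: residue = g(a) at a = 7/20 + (1/20)*sqrt(449), which is -(15/898)*sqrt(449).
List the singular points by increasing real part (a conjugate pair: the negative imaginary part first).


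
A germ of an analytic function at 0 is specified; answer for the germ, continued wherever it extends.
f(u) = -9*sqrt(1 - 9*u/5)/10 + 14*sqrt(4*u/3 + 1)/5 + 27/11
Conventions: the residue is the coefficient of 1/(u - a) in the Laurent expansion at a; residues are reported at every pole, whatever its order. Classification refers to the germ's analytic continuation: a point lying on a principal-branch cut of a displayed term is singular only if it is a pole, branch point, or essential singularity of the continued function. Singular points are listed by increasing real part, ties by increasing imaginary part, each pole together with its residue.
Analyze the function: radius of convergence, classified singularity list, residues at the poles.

Branch term (-9/10)*sqrt(1 - u/(5/9)): its argument vanishes at u = 5/9, a square-root branch point, modulus 5/9.
Branch term (14/5)*sqrt(1 - u/(-3/4)): its argument vanishes at u = -3/4, a square-root branch point, modulus 3/4.
The radius of convergence is the smallest modulus among the singular points: 5/9.
List the singular points by increasing real part (a conjugate pair: the negative imaginary part first).

Radius of convergence at 0: 5/9.
At -3/4: an algebraic (square-root) branch point.
At 5/9: an algebraic (square-root) branch point.


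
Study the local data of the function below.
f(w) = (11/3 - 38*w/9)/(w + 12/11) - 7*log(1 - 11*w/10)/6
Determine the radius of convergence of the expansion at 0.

Denominator factor (w + 12/11): pole of order 1 at -12/11, modulus 12/11.
Branch term (-7/6)*log(1 - w/(10/11)): its argument vanishes at w = 10/11, a logarithmic branch point, modulus 10/11.
The radius of convergence is the smallest modulus among the singular points: 10/11.

The radius of convergence is 10/11.


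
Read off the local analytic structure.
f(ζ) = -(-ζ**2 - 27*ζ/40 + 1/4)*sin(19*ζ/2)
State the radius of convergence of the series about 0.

The factor -sin(19*ζ/2) is entire and contributes no finite singular point.
The polynomial part has no poles.
No finite singular points: the Taylor series at 0 converges everywhere.

The radius of convergence is infinite.


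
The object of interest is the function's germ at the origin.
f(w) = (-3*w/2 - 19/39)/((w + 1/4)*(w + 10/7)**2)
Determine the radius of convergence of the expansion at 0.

The radius of convergence is 1/4.

Denominator factor (w + 1/4): pole of order 1 at -1/4, modulus 1/4.
Denominator factor (w + 10/7)^2: pole of order 2 at -10/7, modulus 10/7.
The radius of convergence is the smallest modulus among the singular points: 1/4.


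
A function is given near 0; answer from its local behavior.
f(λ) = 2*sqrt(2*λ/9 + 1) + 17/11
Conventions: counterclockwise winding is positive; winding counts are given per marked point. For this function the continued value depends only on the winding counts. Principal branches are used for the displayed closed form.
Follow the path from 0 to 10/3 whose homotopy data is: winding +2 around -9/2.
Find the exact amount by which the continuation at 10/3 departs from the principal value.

Continued minus principal equals 0.

The rational part is single-valued and drops out of the difference; each branch term changes only by its own monodromy.
(2)*sqrt(1 - λ/(-9/2)): winding +2 is even, the square root returns to the same sheet, contribution 0.
Summing the contributions at λ = 10/3 gives 0.


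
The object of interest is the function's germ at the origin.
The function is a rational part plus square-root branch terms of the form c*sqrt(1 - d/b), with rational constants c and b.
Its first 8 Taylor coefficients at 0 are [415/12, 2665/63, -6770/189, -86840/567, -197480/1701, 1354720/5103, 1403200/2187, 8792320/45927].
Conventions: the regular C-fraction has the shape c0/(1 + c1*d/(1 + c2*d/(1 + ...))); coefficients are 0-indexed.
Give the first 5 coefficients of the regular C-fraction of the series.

Taylor coefficients (read off): a_0 = 415/12, a_1 = 2665/63, a_2 = -6770/189, a_3 = -86840/567, a_4 = -197480/1701.
c0 = a_0 = 415/12. Peel one level at a time: if S = 1 + c*d/S' with S'(0) = 1, then c is the d-coefficient of S and S' = c*d/(S - 1).
S_1 = c0/f = 1 + (-2132/1743)*d + (854680/337561)*d^2 + ...; c1 = -2132/1743.
S_2 = c1*d/(S_1 - 1) = 1 + (641010/309673)*d + (3696820/852267)*d^2 + ...; c2 = 641010/309673.
S_3 = c2*d/(S_2 - 1) = 1 + (-214785242/102497499)*d + (-7034917652/36980443809)*d^2 + ...; c3 = -214785242/102497499.
S_4 = c3*d/(S_3 - 1) = 1 + (-3226859818/35545478823)*d + ...; c4 = -3226859818/35545478823.

The regular C-fraction coefficients are [415/12, -2132/1743, 641010/309673, -214785242/102497499, -3226859818/35545478823].


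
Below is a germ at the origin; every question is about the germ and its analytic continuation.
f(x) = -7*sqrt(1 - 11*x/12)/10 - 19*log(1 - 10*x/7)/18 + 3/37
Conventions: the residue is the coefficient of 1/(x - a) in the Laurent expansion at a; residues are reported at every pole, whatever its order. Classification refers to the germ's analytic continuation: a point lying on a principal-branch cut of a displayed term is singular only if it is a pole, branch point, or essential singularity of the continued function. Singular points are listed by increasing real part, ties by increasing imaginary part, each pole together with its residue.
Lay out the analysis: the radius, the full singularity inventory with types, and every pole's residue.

Radius of convergence at 0: 7/10.
At 7/10: a logarithmic branch point.
At 12/11: an algebraic (square-root) branch point.

Branch term (-19/18)*log(1 - x/(7/10)): its argument vanishes at x = 7/10, a logarithmic branch point, modulus 7/10.
Branch term (-7/10)*sqrt(1 - x/(12/11)): its argument vanishes at x = 12/11, a square-root branch point, modulus 12/11.
The radius of convergence is the smallest modulus among the singular points: 7/10.
List the singular points by increasing real part (a conjugate pair: the negative imaginary part first).


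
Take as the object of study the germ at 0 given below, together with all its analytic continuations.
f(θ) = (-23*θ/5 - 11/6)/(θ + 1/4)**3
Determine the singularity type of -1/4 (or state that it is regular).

The point is a pole of order 3.

The denominator factor θ + 1/4 vanishes at -1/4 and appears to the power 3; the numerator there equals -41/60, nonzero, and no other factor vanishes.
Hence a pole whose order is the multiplicity, 3.


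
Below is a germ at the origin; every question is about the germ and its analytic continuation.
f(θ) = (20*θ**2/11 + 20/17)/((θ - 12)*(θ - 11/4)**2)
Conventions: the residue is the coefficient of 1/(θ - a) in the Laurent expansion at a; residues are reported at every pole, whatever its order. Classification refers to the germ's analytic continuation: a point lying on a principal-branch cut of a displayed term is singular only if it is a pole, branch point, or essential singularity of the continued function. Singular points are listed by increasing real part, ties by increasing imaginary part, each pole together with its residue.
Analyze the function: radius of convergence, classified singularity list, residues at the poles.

Denominator factor (θ - 11/4)^2: pole of order 2 at 11/4, modulus 11/4.
Denominator factor (θ - 12): pole of order 1 at 12, modulus 12.
The radius of convergence is the smallest modulus among the singular points: 11/4.
At the order-2 pole 11/4 set g(θ) = (θ - (11/4))^2*f(θ) = (20*θ**2/11 + 20/17)/(θ - 12).
Order-2 pole: residue = g'(a); g'(11/4) = -29220/23273, so the residue is -29220/23273.
At the order-1 pole 12 set g(θ) = (θ - (12))*f(θ) = (20*θ**2/11 + 20/17)/(θ - 11/4)**2.
Simple pole: residue = g(a) at a = 12, which is 786880/256003.
List the singular points by increasing real part (a conjugate pair: the negative imaginary part first).

Radius of convergence at 0: 11/4.
At 11/4: a pole of order 2; residue -29220/23273.
At 12: a pole of order 1; residue 786880/256003.


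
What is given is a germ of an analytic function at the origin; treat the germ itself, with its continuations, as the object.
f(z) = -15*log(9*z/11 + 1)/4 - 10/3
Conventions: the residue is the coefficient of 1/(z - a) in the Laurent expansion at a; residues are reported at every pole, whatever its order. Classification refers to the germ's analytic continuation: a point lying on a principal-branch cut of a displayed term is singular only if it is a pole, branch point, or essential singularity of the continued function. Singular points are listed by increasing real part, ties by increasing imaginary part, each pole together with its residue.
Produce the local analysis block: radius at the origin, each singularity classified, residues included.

Branch term (-15/4)*log(1 - z/(-11/9)): its argument vanishes at z = -11/9, a logarithmic branch point, modulus 11/9.
The radius of convergence is the smallest modulus among the singular points: 11/9.

Radius of convergence at 0: 11/9.
At -11/9: a logarithmic branch point.


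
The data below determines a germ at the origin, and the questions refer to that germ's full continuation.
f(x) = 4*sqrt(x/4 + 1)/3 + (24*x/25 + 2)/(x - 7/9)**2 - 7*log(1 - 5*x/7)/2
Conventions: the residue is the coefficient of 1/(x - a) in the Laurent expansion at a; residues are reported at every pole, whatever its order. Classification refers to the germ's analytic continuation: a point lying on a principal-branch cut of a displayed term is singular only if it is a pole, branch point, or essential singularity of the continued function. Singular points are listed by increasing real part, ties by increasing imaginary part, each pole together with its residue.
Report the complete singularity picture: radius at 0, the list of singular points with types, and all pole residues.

Radius of convergence at 0: 7/9.
At -4: an algebraic (square-root) branch point.
At 7/9: a pole of order 2; residue 24/25.
At 7/5: a logarithmic branch point.

Denominator factor (x - 7/9)^2: pole of order 2 at 7/9, modulus 7/9.
Branch term (-7/2)*log(1 - x/(7/5)): its argument vanishes at x = 7/5, a logarithmic branch point, modulus 7/5.
Branch term (4/3)*sqrt(1 - x/(-4)): its argument vanishes at x = -4, a square-root branch point, modulus 4.
The radius of convergence is the smallest modulus among the singular points: 7/9.
The branch terms are analytic at 7/9 and contribute nothing to the residue; only the rational part matters.
At the order-2 pole 7/9 set g(x) = (x - (7/9))^2*(rational part) = 24*x/25 + 2.
Order-2 pole: residue = g'(a); g'(7/9) = 24/25, so the residue is 24/25.
List the singular points by increasing real part (a conjugate pair: the negative imaginary part first).


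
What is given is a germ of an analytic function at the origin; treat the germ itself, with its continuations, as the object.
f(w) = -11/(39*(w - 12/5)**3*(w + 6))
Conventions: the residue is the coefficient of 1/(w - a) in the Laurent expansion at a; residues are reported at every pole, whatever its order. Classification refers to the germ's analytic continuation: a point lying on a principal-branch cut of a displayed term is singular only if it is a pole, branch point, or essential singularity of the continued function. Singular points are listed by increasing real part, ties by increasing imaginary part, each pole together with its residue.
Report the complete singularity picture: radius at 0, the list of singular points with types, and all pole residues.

Denominator factor (w + 6): pole of order 1 at -6, modulus 6.
Denominator factor (w - 12/5)^3: pole of order 3 at 12/5, modulus 12/5.
The radius of convergence is the smallest modulus among the singular points: 12/5.
At the order-1 pole -6 set g(w) = (w - (-6))*f(w) = -11/(39*(w - 12/5)**3).
Simple pole: residue = g(a) at a = -6, which is 1375/2889432.
At the order-3 pole 12/5 set g(w) = (w - (12/5))^3*f(w) = -11/(39*(w + 6)).
Order-3 pole: residue = g''(a)/2; g''(12/5) = -1375/1444716, so the residue is -1375/2889432.
List the singular points by increasing real part (a conjugate pair: the negative imaginary part first).

Radius of convergence at 0: 12/5.
At -6: a pole of order 1; residue 1375/2889432.
At 12/5: a pole of order 3; residue -1375/2889432.


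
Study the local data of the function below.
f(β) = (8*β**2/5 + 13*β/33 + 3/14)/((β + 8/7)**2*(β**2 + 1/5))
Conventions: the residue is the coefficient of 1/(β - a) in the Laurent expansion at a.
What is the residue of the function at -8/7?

The residue is -1341767/4493313.

At the order-2 pole -8/7 set g(β) = (β - (-8/7))^2*f(β) = (8*β**2/5 + 13*β/33 + 3/14)/(β**2 + 1/5).
Order-2 pole: residue = g'(a); g'(-8/7) = -1341767/4493313, so the residue is -1341767/4493313.


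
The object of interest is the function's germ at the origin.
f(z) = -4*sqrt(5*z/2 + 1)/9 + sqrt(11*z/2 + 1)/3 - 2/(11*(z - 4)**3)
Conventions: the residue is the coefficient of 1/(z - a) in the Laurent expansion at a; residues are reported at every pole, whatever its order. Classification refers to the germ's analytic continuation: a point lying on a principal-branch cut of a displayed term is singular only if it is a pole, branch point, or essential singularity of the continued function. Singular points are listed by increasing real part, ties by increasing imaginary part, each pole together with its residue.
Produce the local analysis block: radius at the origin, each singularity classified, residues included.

Radius of convergence at 0: 2/11.
At -2/5: an algebraic (square-root) branch point.
At -2/11: an algebraic (square-root) branch point.
At 4: a pole of order 3; residue 0.

Denominator factor (z - 4)^3: pole of order 3 at 4, modulus 4.
Branch term (1/3)*sqrt(1 - z/(-2/11)): its argument vanishes at z = -2/11, a square-root branch point, modulus 2/11.
Branch term (-4/9)*sqrt(1 - z/(-2/5)): its argument vanishes at z = -2/5, a square-root branch point, modulus 2/5.
The radius of convergence is the smallest modulus among the singular points: 2/11.
The branch terms are analytic at 4 and contribute nothing to the residue; only the rational part matters.
At the order-3 pole 4 set g(z) = (z - (4))^3*(rational part) = -2/11.
Order-3 pole: residue = g''(a)/2; g''(4) = 0, so the residue is 0.
List the singular points by increasing real part (a conjugate pair: the negative imaginary part first).


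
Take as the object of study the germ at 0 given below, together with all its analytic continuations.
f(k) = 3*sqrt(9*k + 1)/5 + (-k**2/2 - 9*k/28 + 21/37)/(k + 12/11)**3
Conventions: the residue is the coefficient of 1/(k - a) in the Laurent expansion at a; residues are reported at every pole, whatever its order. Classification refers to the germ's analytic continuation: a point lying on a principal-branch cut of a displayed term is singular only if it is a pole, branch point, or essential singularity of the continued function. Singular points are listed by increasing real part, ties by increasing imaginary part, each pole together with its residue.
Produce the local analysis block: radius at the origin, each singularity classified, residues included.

Denominator factor (k + 12/11)^3: pole of order 3 at -12/11, modulus 12/11.
Branch term (3/5)*sqrt(1 - k/(-1/9)): its argument vanishes at k = -1/9, a square-root branch point, modulus 1/9.
The radius of convergence is the smallest modulus among the singular points: 1/9.
The branch term is analytic at -12/11 and contributes nothing to the residue; only the rational part matters.
At the order-3 pole -12/11 set g(k) = (k - (-12/11))^3*(rational part) = -k**2/2 - 9*k/28 + 21/37.
Order-3 pole: residue = g''(a)/2; g''(-12/11) = -1, so the residue is -1/2.
List the singular points by increasing real part (a conjugate pair: the negative imaginary part first).

Radius of convergence at 0: 1/9.
At -12/11: a pole of order 3; residue -1/2.
At -1/9: an algebraic (square-root) branch point.


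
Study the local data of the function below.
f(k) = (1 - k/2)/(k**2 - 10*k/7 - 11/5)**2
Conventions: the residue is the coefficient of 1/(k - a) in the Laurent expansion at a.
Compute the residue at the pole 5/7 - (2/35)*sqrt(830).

The factor k**2 - 10*k/7 - 11/5 splits as (k - a)(k - a') with a = 5/7 - (2/35)*sqrt(830), a' = 5/7 + (2/35)*sqrt(830). At the order-2 pole a set g(k) = (k - a)^2*f(k) = [1 - k/2] / (k - a')^2.
Order-2 pole: residue = g'(a); g'(5/7 - (2/35)*sqrt(830)) = (2205/1763584)*sqrt(830), so the residue is (2205/1763584)*sqrt(830).

The residue is (2205/1763584)*sqrt(830).


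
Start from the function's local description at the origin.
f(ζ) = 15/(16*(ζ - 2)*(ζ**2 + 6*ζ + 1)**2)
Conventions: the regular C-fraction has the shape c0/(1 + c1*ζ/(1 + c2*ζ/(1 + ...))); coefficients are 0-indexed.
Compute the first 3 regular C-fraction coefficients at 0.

Taylor coefficients (expand at 0): a_0 = -15/32, a_1 = 345/64, a_2 = -6015/128.
c0 = a_0 = -15/32. Peel one level at a time: if S = 1 + c*ζ/S' with S'(0) = 1, then c is the ζ-coefficient of S and S' = c*ζ/(S - 1).
S_1 = c0/f = 1 + (23/2)*ζ + (32)*ζ^2 + ...; c1 = 23/2.
S_2 = c1*ζ/(S_1 - 1) = 1 + (-64/23)*ζ + ...; c2 = -64/23.

The regular C-fraction coefficients are [-15/32, 23/2, -64/23].


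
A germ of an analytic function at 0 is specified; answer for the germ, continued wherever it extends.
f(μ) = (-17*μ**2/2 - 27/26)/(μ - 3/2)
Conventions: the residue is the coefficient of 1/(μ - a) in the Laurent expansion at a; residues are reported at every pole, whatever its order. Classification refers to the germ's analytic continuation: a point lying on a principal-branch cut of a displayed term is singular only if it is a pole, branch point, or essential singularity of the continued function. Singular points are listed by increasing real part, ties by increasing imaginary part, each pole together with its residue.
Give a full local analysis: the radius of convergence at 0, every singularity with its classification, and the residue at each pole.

Denominator factor (μ - 3/2): pole of order 1 at 3/2, modulus 3/2.
The radius of convergence is the smallest modulus among the singular points: 3/2.
At the order-1 pole 3/2 set g(μ) = (μ - (3/2))*f(μ) = -17*μ**2/2 - 27/26.
Simple pole: residue = g(a) at a = 3/2, which is -2097/104.

Radius of convergence at 0: 3/2.
At 3/2: a pole of order 1; residue -2097/104.


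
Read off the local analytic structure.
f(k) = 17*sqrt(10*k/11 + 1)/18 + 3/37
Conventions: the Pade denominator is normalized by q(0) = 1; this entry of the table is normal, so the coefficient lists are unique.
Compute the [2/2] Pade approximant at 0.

The Pade approximant has numerator coefficients [683/666, 16535/14652, 79975/322344]; denominator coefficients [1, 15/22, 25/484].

Taylor coefficients needed (expand at 0): a_0 = 683/666, a_1 = 85/198, a_2 = -425/4356, a_3 = 2125/47916, a_4 = -53125/2108304.
Write the denominator as Q(k) = 1 + q1*k + q2*k^2. Requiring Q*f - P = O(k^5) with deg P <= 2 kills the coefficients of k^3..k^4 in Q*f:
  k^3: a_3 + q1*a_2 + q2*a_1 = 0, i.e. 2125/47916 + (-425/4356)*q1 + (85/198)*q2 = 0.
  k^4: a_4 + q1*a_3 + q2*a_2 = 0, i.e. -53125/2108304 + (2125/47916)*q1 + (-425/4356)*q2 = 0.
Solving this linear system: q1 = 15/22, q2 = 25/484.
The numerator is Q*f truncated at degree 2: P0 = a_0 = 683/666; P1 = a_1 + q1*a_0 = 16535/14652; P2 = a_2 + q1*a_1 + q2*a_0 = 79975/322344.


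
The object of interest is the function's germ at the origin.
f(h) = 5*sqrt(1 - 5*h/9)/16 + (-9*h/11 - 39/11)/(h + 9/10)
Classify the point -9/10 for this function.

The point is a pole of order 1.

The denominator factor h + 9/10 vanishes at -9/10 and appears to the power 1; the numerator there equals -309/110, nonzero, and no other factor vanishes.
The branch terms are analytic at this point.
Hence a pole whose order is the multiplicity, 1.
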